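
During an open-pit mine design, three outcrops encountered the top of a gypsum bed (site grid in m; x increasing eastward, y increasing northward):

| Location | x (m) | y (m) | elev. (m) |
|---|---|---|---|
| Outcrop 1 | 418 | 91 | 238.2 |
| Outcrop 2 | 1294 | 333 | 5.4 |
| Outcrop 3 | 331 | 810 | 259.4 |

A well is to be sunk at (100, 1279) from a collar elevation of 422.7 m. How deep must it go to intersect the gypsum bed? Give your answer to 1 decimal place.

103.3 m

Two edge vectors: Outcrop 1→Outcrop 2 = (876, 242, -232.8), Outcrop 1→Outcrop 3 = (-87, 719, 21.2).
Normal n = (Outcrop 1→Outcrop 2) × (Outcrop 1→Outcrop 3) = (172513.6, 1682.4, 650898).
So ∂z/∂x = −n_x/n_z = −0.265039 and ∂z/∂y = −n_y/n_z = −0.002585.
Intercept c from Outcrop 1: 238.2 + 110.79 + 0.24 = 349.22.
At (100, 1279): z_contact = −26.50 − 3.31 + 349.22 = 319.41 m.
Depth below ground = 422.7 − 319.41 = 103.3 m.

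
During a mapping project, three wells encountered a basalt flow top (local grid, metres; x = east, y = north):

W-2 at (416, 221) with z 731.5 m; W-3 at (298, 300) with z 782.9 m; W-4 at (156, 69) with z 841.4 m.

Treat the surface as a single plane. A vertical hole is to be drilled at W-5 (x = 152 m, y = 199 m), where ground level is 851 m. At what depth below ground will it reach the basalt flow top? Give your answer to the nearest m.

Two edge vectors: W-2→W-3 = (-118, 79, 51.4), W-2→W-4 = (-260, -152, 109.9).
Normal n = (W-2→W-3) × (W-2→W-4) = (16494.9, -395.8, 38476).
So ∂z/∂x = −n_x/n_z = −0.42871 and ∂z/∂y = −n_y/n_z = 0.01029.
Intercept c from W-2: 731.5 + 178.34 − 2.27 = 907.57.
At (152, 199): z_contact = −65.2 + 2.0 + 907.57 = 844.5 m.
Depth below ground = 851 − 844.5 = 7 m.

7 m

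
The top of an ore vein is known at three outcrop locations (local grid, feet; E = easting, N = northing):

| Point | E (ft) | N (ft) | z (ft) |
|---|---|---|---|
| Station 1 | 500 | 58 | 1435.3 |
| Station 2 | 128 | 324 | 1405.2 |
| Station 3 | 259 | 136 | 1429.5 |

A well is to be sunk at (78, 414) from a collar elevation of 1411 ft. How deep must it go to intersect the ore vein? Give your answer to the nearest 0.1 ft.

17.7 ft

Two edge vectors: Station 1→Station 2 = (-372, 266, -30.1), Station 1→Station 3 = (-241, 78, -5.8).
Normal n = (Station 1→Station 2) × (Station 1→Station 3) = (805, 5096.5, 35090).
So ∂z/∂E = −n_x/n_z = −0.02294 and ∂z/∂N = −n_y/n_z = −0.14524.
Intercept c from Station 1: 1435.3 + 11.47 + 8.42 = 1455.19.
At (78, 414): z_contact = −1.79 − 60.13 + 1455.19 = 1393.28 ft.
Depth below ground = 1411 − 1393.28 = 17.7 ft.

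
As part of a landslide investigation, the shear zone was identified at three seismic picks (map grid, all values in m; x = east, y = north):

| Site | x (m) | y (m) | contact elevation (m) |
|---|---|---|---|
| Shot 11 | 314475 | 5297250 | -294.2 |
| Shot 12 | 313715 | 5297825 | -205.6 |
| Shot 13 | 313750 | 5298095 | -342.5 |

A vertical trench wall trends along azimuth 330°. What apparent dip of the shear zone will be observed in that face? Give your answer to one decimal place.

Let the plane be z = a·x + b·y + c.
Shot 12−Shot 11: −760a + 575b = 88.6;  Shot 13−Shot 11: −725a + 845b = −48.3.
Solving gives a = −0.45552, b = −0.44799.
Unit vector along 330° is (sin 330°, cos 330°) = (-0.5000, 0.8660).
Slope in that direction = a·(-0.5000) + b·(0.8660) = −0.16021.
Apparent dip = arctan|0.16021| = 9.1° (true dip is 32.6°, so apparent ≤ true as expected).

9.1°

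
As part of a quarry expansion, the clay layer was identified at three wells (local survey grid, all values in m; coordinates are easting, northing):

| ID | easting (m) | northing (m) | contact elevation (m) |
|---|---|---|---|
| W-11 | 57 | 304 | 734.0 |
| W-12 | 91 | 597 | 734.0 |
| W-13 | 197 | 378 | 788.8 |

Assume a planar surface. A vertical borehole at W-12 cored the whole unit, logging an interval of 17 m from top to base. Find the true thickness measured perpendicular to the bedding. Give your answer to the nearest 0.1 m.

15.7 m

Two edge vectors: W-11→W-12 = (34, 293, 0), W-11→W-13 = (140, 74, 54.8).
Normal n = (W-11→W-12) × (W-11→W-13) = (16056.4, -1863.2, -38504).
So ∂z/∂easting = −n_x/n_z = 0.41701 and ∂z/∂northing = −n_y/n_z = −0.04839.
|∇z| = √(a²+b²) = 0.41980, so dip δ = arctan(0.41980) = 22.77°.
True thickness = vertical thickness × cos δ = 17 × cos 22.77° = 15.7 m.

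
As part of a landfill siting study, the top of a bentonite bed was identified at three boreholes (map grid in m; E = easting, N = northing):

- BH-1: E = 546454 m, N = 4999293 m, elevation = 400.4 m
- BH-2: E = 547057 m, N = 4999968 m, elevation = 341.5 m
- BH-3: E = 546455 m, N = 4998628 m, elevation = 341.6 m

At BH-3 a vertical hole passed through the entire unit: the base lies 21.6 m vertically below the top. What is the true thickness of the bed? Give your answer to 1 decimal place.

21.1 m

Two edge vectors: BH-1→BH-2 = (603, 675, -58.9), BH-1→BH-3 = (1, -665, -58.8).
Normal n = (BH-1→BH-2) × (BH-1→BH-3) = (-78858.5, 35397.5, -401670).
So ∂z/∂E = −n_x/n_z = −0.19633 and ∂z/∂N = −n_y/n_z = 0.08813.
|∇z| = √(a²+b²) = 0.21520, so dip δ = arctan(0.21520) = 12.14°.
True thickness = vertical thickness × cos δ = 21.6 × cos 12.14° = 21.1 m.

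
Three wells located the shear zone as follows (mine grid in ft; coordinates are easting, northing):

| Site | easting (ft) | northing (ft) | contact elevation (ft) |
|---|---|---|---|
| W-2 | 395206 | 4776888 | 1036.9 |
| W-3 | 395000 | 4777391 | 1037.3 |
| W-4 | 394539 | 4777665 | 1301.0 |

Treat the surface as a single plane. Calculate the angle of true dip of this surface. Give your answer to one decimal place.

Let the plane be z = a·easting + b·northing + c.
W-3−W-2: −206a + 503b = 0.4;  W-4−W-2: −667a + 777b = 264.1.
Solving gives a = −0.75543, b = −0.30858.
Gradient magnitude |∇z| = √(a² + b²) = √(0.57067 + 0.09522) = 0.81602.
True dip = arctan(0.81602) = 39.2°, dipping toward ENE (azimuth ≈ 068°).

39.2°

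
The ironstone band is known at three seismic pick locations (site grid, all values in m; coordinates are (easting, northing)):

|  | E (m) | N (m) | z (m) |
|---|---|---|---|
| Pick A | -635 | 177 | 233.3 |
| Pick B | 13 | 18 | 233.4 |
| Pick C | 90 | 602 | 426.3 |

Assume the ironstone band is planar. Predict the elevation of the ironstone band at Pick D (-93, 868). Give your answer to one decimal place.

Two edge vectors: Pick A→Pick B = (648, -159, 0.1), Pick A→Pick C = (725, 425, 193).
Normal n = (Pick A→Pick B) × (Pick A→Pick C) = (-30729.5, -124991.5, 390675).
So ∂z/∂E = −n_x/n_z = 0.07866 and ∂z/∂N = −n_y/n_z = 0.31994.
Intercept c from Pick A: 233.3 + 49.95 − 56.63 = 226.62.
At (-93, 868): z = −7.3 + 277.7 + 226.62 = 497.0 m.

497.0 m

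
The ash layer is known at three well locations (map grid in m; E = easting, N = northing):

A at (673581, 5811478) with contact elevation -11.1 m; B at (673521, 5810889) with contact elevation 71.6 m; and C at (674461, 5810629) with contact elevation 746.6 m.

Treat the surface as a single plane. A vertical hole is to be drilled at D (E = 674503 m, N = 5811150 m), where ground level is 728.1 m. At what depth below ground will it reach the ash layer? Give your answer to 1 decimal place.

62.0 m

Let the plane be z = a·E + b·N + c.
B−A: −60a − 589b = 82.7;  C−A: 880a − 849b = 757.7.
Solving gives a = 0.660634859, b = −0.207704739.
Then c = -11.1 − a·673581 − b·5811478 = 762069.33.
At (674503, 5811150): z_contact = 445600.19 − 1207003.40 + 762069.33 = 666.13 m.
Depth below ground = 728.1 − 666.13 = 62.0 m.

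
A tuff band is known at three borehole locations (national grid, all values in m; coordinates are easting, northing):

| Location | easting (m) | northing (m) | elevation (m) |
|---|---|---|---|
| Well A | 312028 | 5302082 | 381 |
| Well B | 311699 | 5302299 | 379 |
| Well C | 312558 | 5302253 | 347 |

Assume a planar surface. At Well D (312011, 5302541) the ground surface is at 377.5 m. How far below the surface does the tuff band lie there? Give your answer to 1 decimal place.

28.6 m

Let the plane be z = a·easting + b·northing + c.
Well B−Well A: −329a + 217b = −2;  Well C−Well A: 530a + 171b = −34.
Solving gives a = −0.041081573, b = −0.071501556.
Then c = 381 − a·312028 − b·5302082 = 392306.71.
At (312011, 5302541): z_contact = −12817.90 − 379139.93 + 392306.71 = 348.88 m.
Depth below ground = 377.5 − 348.88 = 28.6 m.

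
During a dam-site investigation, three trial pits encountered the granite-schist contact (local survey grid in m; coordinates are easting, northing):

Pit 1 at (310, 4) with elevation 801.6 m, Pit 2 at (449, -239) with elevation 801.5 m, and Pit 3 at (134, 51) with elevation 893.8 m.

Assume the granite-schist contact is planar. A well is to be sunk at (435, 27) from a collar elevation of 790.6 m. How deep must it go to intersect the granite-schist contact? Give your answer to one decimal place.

74.4 m

Two edge vectors: Pit 1→Pit 2 = (139, -243, -0.1), Pit 1→Pit 3 = (-176, 47, 92.2).
Normal n = (Pit 1→Pit 2) × (Pit 1→Pit 3) = (-22399.9, -12798.2, -36235).
So ∂z/∂easting = −n_x/n_z = −0.61818 and ∂z/∂northing = −n_y/n_z = −0.35320.
Intercept c from Pit 1: 801.6 + 191.64 + 1.41 = 994.65.
At (435, 27): z_contact = −268.91 − 9.54 + 994.65 = 716.20 m.
Depth below ground = 790.6 − 716.20 = 74.4 m.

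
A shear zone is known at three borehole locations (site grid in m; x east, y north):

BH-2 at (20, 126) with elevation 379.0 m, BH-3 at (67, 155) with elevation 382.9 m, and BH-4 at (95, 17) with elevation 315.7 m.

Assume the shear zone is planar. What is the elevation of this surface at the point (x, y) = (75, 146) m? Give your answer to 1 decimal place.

Let the plane be z = a·x + b·y + c.
BH-3−BH-2: 47a + 29b = 3.9;  BH-4−BH-2: 75a − 109b = −63.3.
Solving gives a = −0.19329, b = 0.44774.
Then c = 379 − a·20 − b·126 = 326.45.
At (75, 146): z = −14.5 + 65.4 + 326.45 = 377.3 m.

377.3 m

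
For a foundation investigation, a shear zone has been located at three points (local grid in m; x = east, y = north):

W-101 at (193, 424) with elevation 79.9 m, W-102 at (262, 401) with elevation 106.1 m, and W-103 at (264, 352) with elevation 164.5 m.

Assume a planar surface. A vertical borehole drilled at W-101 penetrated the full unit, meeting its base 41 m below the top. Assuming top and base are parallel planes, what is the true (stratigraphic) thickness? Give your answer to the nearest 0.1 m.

Let the plane be z = a·x + b·y + c.
W-102−W-101: 69a − 23b = 26.2;  W-103−W-101: 71a − 72b = 84.6.
Solving gives a = −0.01781, b = −1.19256.
|∇z| = √(a²+b²) = 1.19270, so dip δ = arctan(1.19270) = 50.02°.
True thickness = vertical thickness × cos δ = 41 × cos 50.02° = 26.3 m.

26.3 m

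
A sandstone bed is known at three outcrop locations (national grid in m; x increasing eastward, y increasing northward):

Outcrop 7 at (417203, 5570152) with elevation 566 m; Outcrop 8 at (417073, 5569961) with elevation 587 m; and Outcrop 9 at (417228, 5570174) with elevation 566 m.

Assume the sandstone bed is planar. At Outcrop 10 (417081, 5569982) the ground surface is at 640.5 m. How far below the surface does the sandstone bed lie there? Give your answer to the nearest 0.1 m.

57.3 m

Let the plane be z = a·x + b·y + c.
Outcrop 8−Outcrop 7: −130a − 191b = 21;  Outcrop 9−Outcrop 7: 25a + 22b = 0.
Solving gives a = 0.241253264, b = −0.274151436.
Then c = 566 − a·417203 − b·5570152 = 1426979.58.
At (417081, 5569982): z_contact = 100622.15 − 1527018.56 + 1426979.58 = 583.17 m.
Depth below ground = 640.5 − 583.17 = 57.3 m.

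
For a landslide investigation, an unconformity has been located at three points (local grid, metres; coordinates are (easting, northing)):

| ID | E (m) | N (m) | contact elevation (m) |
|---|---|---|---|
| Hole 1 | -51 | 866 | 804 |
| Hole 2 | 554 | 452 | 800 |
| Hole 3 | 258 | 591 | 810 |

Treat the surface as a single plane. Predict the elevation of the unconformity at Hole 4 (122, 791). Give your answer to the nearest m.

Two edge vectors: Hole 1→Hole 2 = (605, -414, -4), Hole 1→Hole 3 = (309, -275, 6).
Normal n = (Hole 1→Hole 2) × (Hole 1→Hole 3) = (-3584, -4866, -38449).
So ∂z/∂E = −n_x/n_z = −0.09321 and ∂z/∂N = −n_y/n_z = −0.12656.
Intercept c from Hole 1: 804 − 4.75 + 109.60 = 908.84.
At (122, 791): z = −11.4 − 100.1 + 908.84 = 797.4 m.

797 m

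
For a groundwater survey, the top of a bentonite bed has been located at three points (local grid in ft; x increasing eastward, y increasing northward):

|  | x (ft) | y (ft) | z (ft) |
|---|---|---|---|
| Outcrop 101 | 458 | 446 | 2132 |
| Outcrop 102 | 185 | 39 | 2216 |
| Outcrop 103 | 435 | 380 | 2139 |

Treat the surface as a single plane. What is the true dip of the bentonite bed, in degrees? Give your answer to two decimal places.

17.29°

Let the plane be z = a·x + b·y + c.
Outcrop 102−Outcrop 101: −273a − 407b = 84;  Outcrop 103−Outcrop 101: −23a − 66b = 7.
Solving gives a = −0.31131, b = 0.00243.
Gradient magnitude |∇z| = √(a² + b²) = √(0.09691 + 0.00001) = 0.31132.
True dip = arctan(0.31132) = 17.29°, dipping toward E (azimuth ≈ 090°).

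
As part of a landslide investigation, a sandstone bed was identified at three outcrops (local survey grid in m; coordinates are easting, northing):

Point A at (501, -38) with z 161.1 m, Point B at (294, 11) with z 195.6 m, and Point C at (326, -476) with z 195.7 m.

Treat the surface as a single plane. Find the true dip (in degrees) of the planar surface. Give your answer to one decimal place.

9.6°

Two edge vectors: Point A→Point B = (-207, 49, 34.5), Point A→Point C = (-175, -438, 34.6).
Normal n = (Point A→Point B) × (Point A→Point C) = (16806.4, 1124.7, 99241).
So ∂z/∂easting = −n_x/n_z = −0.16935 and ∂z/∂northing = −n_y/n_z = −0.01133.
Gradient magnitude |∇z| = √(a² + b²) = √(0.02868 + 0.00013) = 0.16973.
True dip = arctan(0.16973) = 9.6°, dipping toward E (azimuth ≈ 086°).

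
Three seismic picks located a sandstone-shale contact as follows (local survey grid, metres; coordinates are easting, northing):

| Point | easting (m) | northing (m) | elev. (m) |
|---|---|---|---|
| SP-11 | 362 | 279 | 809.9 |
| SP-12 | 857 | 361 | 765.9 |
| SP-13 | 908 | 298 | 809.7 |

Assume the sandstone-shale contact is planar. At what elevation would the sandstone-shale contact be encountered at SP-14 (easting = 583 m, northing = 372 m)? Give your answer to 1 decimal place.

Two edge vectors: SP-11→SP-12 = (495, 82, -44), SP-11→SP-13 = (546, 19, -0.2).
Normal n = (SP-11→SP-12) × (SP-11→SP-13) = (819.6, -23925, -35367).
So ∂z/∂easting = −n_x/n_z = 0.02317 and ∂z/∂northing = −n_y/n_z = −0.67648.
Intercept c from SP-11: 809.9 − 8.39 + 188.74 = 990.25.
At (583, 372): z = 13.5 − 251.6 + 990.25 = 752.1 m.

752.1 m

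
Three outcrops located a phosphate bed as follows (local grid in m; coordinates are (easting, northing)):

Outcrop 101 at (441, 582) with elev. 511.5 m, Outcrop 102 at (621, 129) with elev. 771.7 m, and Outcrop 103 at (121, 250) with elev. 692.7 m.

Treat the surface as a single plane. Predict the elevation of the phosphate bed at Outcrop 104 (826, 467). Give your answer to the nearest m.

585 m

Two edge vectors: Outcrop 101→Outcrop 102 = (180, -453, 260.2), Outcrop 101→Outcrop 103 = (-320, -332, 181.2).
Normal n = (Outcrop 101→Outcrop 102) × (Outcrop 101→Outcrop 103) = (4302.8, -115880, -204720).
So ∂z/∂E = −n_x/n_z = 0.02102 and ∂z/∂N = −n_y/n_z = −0.56604.
Intercept c from Outcrop 101: 511.5 − 9.27 + 329.44 = 831.67.
At (826, 467): z = 17.4 − 264.3 + 831.67 = 584.7 m.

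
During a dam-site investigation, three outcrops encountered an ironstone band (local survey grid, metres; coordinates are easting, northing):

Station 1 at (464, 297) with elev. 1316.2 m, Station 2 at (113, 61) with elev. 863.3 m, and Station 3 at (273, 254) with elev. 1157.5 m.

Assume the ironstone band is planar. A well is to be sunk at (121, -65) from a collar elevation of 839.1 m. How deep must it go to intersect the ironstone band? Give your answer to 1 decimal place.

Two edge vectors: Station 1→Station 2 = (-351, -236, -452.9), Station 1→Station 3 = (-191, -43, -158.7).
Normal n = (Station 1→Station 2) × (Station 1→Station 3) = (17978.5, 30800.2, -29983).
So ∂z/∂easting = −n_x/n_z = 0.59962 and ∂z/∂northing = −n_y/n_z = 1.02726.
Intercept c from Station 1: 1316.2 − 278.23 − 305.09 = 732.88.
At (121, -65): z_contact = 72.55 − 66.77 + 732.88 = 738.66 m.
Depth below ground = 839.1 − 738.66 = 100.4 m.

100.4 m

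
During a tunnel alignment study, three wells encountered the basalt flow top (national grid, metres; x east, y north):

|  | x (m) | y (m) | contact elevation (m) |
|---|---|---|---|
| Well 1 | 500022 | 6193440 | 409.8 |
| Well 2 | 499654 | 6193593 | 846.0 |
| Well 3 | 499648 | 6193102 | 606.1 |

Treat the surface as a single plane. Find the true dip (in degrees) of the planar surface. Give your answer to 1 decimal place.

47.7°

Let the plane be z = a·x + b·y + c.
Well 2−Well 1: −368a + 153b = 436.2;  Well 3−Well 1: −374a − 338b = 196.3.
Solving gives a = −0.97722, b = 0.50054.
Gradient magnitude |∇z| = √(a² + b²) = √(0.95496 + 0.25054) = 1.09795.
True dip = arctan(1.09795) = 47.7°, dipping toward ESE (azimuth ≈ 117°).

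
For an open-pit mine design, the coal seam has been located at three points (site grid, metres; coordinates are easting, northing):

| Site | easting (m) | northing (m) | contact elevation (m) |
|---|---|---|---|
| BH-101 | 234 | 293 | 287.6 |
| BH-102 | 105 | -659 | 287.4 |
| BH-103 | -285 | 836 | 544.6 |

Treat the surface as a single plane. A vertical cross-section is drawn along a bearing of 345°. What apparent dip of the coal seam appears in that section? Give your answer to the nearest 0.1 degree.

Two edge vectors: BH-101→BH-102 = (-129, -952, -0.2), BH-101→BH-103 = (-519, 543, 257).
Normal n = (BH-101→BH-102) × (BH-101→BH-103) = (-244555.4, 33256.8, -564135).
So ∂z/∂easting = −n_x/n_z = −0.43351 and ∂z/∂northing = −n_y/n_z = 0.05895.
Unit vector along 345° is (sin 345°, cos 345°) = (-0.2588, 0.9659).
Slope in that direction = a·(-0.2588) + b·(0.9659) = 0.16914.
Apparent dip = arctan|0.16914| = 9.6° (true dip is 23.6°, so apparent ≤ true as expected).

9.6°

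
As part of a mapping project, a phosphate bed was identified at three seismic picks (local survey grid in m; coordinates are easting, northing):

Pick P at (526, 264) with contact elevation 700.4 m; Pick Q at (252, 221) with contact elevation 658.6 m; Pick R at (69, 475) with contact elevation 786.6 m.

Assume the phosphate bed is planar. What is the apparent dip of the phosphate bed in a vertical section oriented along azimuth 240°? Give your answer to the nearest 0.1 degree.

Two edge vectors: Pick P→Pick Q = (-274, -43, -41.8), Pick P→Pick R = (-457, 211, 86.2).
Normal n = (Pick P→Pick Q) × (Pick P→Pick R) = (5113.2, 42721.4, -77465).
So ∂z/∂easting = −n_x/n_z = 0.06601 and ∂z/∂northing = −n_y/n_z = 0.55149.
Unit vector along 240° is (sin 240°, cos 240°) = (-0.8660, -0.5000).
Slope in that direction = a·(-0.8660) + b·(-0.5000) = −0.33291.
Apparent dip = arctan|0.33291| = 18.4° (true dip is 29.0°, so apparent ≤ true as expected).

18.4°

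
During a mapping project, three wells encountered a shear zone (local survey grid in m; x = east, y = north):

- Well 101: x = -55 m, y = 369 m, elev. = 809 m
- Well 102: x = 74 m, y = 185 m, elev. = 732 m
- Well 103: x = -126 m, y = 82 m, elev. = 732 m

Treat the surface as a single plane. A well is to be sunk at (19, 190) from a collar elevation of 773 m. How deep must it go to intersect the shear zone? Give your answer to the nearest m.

31 m

Two edge vectors: Well 101→Well 102 = (129, -184, -77), Well 101→Well 103 = (-71, -287, -77).
Normal n = (Well 101→Well 102) × (Well 101→Well 103) = (-7931, 15400, -50087).
So ∂z/∂x = −n_x/n_z = −0.15834 and ∂z/∂y = −n_y/n_z = 0.30747.
Intercept c from Well 101: 809 − 8.71 − 113.45 = 686.84.
At (19, 190): z_contact = −3.0 + 58.4 + 686.84 = 742.2 m.
Depth below ground = 773 − 742.2 = 31 m.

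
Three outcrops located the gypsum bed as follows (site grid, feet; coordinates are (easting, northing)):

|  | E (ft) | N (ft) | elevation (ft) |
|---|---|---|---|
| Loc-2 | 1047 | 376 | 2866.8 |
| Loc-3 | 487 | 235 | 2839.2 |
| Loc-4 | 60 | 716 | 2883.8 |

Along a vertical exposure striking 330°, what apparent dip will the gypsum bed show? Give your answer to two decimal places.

Two edge vectors: Loc-2→Loc-3 = (-560, -141, -27.6), Loc-2→Loc-4 = (-987, 340, 17).
Normal n = (Loc-2→Loc-3) × (Loc-2→Loc-4) = (6987, 36761.2, -329567).
So ∂z/∂E = −n_x/n_z = 0.02120 and ∂z/∂N = −n_y/n_z = 0.11154.
Unit vector along 330° is (sin 330°, cos 330°) = (-0.5000, 0.8660).
Slope in that direction = a·(-0.5000) + b·(0.8660) = 0.08600.
Apparent dip = arctan|0.08600| = 4.92° (true dip is 6.5°, so apparent ≤ true as expected).

4.92°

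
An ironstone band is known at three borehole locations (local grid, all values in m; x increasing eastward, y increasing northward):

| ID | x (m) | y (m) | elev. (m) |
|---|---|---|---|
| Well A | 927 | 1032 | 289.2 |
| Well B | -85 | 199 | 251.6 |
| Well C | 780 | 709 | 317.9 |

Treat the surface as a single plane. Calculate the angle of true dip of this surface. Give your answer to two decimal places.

13.73°

Two edge vectors: Well A→Well B = (-1012, -833, -37.6), Well A→Well C = (-147, -323, 28.7).
Normal n = (Well A→Well B) × (Well A→Well C) = (-36051.9, 34571.6, 204425).
So ∂z/∂x = −n_x/n_z = 0.17636 and ∂z/∂y = −n_y/n_z = −0.16912.
Gradient magnitude |∇z| = √(a² + b²) = √(0.03110 + 0.02860) = 0.24434.
True dip = arctan(0.24434) = 13.73°, dipping toward NW (azimuth ≈ 314°).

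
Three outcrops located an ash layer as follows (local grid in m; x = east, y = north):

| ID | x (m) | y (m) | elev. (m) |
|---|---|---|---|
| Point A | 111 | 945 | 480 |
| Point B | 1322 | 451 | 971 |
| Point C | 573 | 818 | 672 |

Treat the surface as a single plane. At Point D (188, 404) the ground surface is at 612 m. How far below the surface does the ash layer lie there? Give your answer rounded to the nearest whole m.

Two edge vectors: Point A→Point B = (1211, -494, 491), Point A→Point C = (462, -127, 192).
Normal n = (Point A→Point B) × (Point A→Point C) = (-32491, -5670, 74431).
So ∂z/∂x = −n_x/n_z = 0.43653 and ∂z/∂y = −n_y/n_z = 0.07618.
Intercept c from Point A: 480 − 48.45 − 71.99 = 359.56.
At (188, 404): z_contact = 82.1 + 30.8 + 359.56 = 472.4 m.
Depth below ground = 612 − 472.4 = 140 m.

140 m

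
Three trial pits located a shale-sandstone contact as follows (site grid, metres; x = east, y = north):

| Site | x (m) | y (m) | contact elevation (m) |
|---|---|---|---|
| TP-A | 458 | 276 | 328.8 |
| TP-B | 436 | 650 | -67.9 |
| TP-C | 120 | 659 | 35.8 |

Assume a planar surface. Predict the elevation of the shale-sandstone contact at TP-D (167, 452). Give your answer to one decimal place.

242.9 m

Two edge vectors: TP-A→TP-B = (-22, 374, -396.7), TP-A→TP-C = (-338, 383, -293).
Normal n = (TP-A→TP-B) × (TP-A→TP-C) = (42354.1, 127638.6, 117986).
So ∂z/∂x = −n_x/n_z = −0.35898 and ∂z/∂y = −n_y/n_z = −1.08181.
Intercept c from TP-A: 328.8 + 164.41 + 298.58 = 791.79.
At (167, 452): z = −59.9 − 489.0 + 791.79 = 242.9 m.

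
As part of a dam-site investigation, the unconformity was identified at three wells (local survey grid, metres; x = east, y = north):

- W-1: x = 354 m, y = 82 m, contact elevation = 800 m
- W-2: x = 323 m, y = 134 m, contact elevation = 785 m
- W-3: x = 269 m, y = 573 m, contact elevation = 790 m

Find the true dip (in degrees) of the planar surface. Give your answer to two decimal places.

32.62°

Two edge vectors: W-1→W-2 = (-31, 52, -15), W-1→W-3 = (-85, 491, -10).
Normal n = (W-1→W-2) × (W-1→W-3) = (6845, 965, -10801).
So ∂z/∂x = −n_x/n_z = 0.63374 and ∂z/∂y = −n_y/n_z = 0.08934.
Gradient magnitude |∇z| = √(a² + b²) = √(0.40162 + 0.00798) = 0.64000.
True dip = arctan(0.64000) = 32.62°, dipping toward W (azimuth ≈ 262°).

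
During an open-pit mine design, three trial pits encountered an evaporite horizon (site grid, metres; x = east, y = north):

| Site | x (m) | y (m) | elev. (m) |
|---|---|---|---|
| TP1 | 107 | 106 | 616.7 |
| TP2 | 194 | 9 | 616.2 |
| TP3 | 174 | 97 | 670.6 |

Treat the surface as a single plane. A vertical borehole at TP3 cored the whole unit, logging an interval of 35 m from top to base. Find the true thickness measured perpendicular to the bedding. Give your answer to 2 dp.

Let the plane be z = a·x + b·y + c.
TP2−TP1: 87a − 97b = −0.5;  TP3−TP1: 67a − 9b = 53.9.
Solving gives a = 0.91547, b = 0.82624.
|∇z| = √(a²+b²) = 1.23319, so dip δ = arctan(1.23319) = 50.96°.
True thickness = vertical thickness × cos δ = 35 × cos 50.96° = 22.04 m.

22.04 m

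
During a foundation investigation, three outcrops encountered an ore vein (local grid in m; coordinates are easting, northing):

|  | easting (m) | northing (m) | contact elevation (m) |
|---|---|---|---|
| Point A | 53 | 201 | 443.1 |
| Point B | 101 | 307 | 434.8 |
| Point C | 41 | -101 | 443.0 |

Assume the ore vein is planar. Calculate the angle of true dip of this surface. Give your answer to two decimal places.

Let the plane be z = a·easting + b·northing + c.
Point B−Point A: 48a + 106b = −8.3;  Point C−Point A: −12a − 302b = −0.1.
Solving gives a = −0.19035, b = 0.00789.
Gradient magnitude |∇z| = √(a² + b²) = √(0.03623 + 0.00006) = 0.19051.
True dip = arctan(0.19051) = 10.79°, dipping toward E (azimuth ≈ 092°).

10.79°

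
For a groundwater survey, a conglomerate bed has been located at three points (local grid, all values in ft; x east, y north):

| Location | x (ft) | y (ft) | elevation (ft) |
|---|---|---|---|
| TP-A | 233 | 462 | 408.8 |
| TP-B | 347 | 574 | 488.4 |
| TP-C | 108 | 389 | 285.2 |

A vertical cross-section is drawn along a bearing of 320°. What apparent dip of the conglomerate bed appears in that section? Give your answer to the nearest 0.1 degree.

55.7°

Two edge vectors: TP-A→TP-B = (114, 112, 79.6), TP-A→TP-C = (-125, -73, -123.6).
Normal n = (TP-A→TP-B) × (TP-A→TP-C) = (-8032.4, 4140.4, 5678).
So ∂z/∂x = −n_x/n_z = 1.41465 and ∂z/∂y = −n_y/n_z = −0.72920.
Unit vector along 320° is (sin 320°, cos 320°) = (-0.6428, 0.7660).
Slope in that direction = a·(-0.6428) + b·(0.7660) = −1.46792.
Apparent dip = arctan|1.46792| = 55.7° (true dip is 57.9°, so apparent ≤ true as expected).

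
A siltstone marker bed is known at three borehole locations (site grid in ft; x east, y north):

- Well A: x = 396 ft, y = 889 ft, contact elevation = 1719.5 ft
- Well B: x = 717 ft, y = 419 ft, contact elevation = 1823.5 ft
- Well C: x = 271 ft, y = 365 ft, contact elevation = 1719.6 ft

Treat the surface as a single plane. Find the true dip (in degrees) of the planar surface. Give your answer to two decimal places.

13.86°

Let the plane be z = a·x + b·y + c.
Well B−Well A: 321a − 470b = 104;  Well C−Well A: −125a − 524b = 0.1.
Solving gives a = 0.23991, b = −0.05742.
Gradient magnitude |∇z| = √(a² + b²) = √(0.05756 + 0.00330) = 0.24669.
True dip = arctan(0.24669) = 13.86°, dipping toward WNW (azimuth ≈ 283°).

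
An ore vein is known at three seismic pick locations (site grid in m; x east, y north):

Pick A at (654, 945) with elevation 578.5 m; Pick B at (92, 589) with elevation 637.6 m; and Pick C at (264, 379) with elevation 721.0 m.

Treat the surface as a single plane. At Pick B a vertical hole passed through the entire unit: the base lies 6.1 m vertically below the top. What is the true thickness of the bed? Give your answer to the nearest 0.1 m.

Two edge vectors: Pick A→Pick B = (-562, -356, 59.1), Pick A→Pick C = (-390, -566, 142.5).
Normal n = (Pick A→Pick B) × (Pick A→Pick C) = (-17279.4, 57036, 179252).
So ∂z/∂x = −n_x/n_z = 0.09640 and ∂z/∂y = −n_y/n_z = −0.31819.
|∇z| = √(a²+b²) = 0.33247, so dip δ = arctan(0.33247) = 18.39°.
True thickness = vertical thickness × cos δ = 6.1 × cos 18.39° = 5.8 m.

5.8 m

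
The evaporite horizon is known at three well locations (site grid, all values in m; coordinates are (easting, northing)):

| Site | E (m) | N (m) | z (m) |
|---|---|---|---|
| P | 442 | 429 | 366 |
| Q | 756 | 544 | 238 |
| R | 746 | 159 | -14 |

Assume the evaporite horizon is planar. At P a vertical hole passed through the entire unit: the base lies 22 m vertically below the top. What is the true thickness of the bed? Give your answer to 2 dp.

Two edge vectors: P→Q = (314, 115, -128), P→R = (304, -270, -380).
Normal n = (P→Q) × (P→R) = (-78260, 80408, -119740).
So ∂z/∂E = −n_x/n_z = −0.65358 and ∂z/∂N = −n_y/n_z = 0.67152.
|∇z| = √(a²+b²) = 0.93708, so dip δ = arctan(0.93708) = 43.14°.
True thickness = vertical thickness × cos δ = 22 × cos 43.14° = 16.05 m.

16.05 m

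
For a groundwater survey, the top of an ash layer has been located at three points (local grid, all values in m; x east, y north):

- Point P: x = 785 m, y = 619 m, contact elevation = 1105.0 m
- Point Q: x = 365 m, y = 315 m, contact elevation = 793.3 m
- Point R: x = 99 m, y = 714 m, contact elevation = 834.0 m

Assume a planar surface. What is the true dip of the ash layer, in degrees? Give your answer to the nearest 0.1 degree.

31.1°

Two edge vectors: Point P→Point Q = (-420, -304, -311.7), Point P→Point R = (-686, 95, -271).
Normal n = (Point P→Point Q) × (Point P→Point R) = (111995.5, 100006.2, -248444).
So ∂z/∂x = −n_x/n_z = 0.45079 and ∂z/∂y = −n_y/n_z = 0.40253.
Gradient magnitude |∇z| = √(a² + b²) = √(0.20321 + 0.16203) = 0.60435.
True dip = arctan(0.60435) = 31.1°, dipping toward SW (azimuth ≈ 228°).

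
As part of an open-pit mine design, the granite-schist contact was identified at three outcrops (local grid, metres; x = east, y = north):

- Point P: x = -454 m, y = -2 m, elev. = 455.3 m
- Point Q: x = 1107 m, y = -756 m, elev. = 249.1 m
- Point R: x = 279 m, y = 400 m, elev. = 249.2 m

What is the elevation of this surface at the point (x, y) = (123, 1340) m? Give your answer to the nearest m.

145 m

Let the plane be z = a·x + b·y + c.
Point Q−Point P: 1561a − 754b = −206.2;  Point R−Point P: 733a + 402b = −206.1.
Solving gives a = −0.20191, b = −0.14453.
Then c = 455.3 − a·-454 − b·-2 = 363.35.
At (123, 1340): z = −24.8 − 193.7 + 363.35 = 144.8 m.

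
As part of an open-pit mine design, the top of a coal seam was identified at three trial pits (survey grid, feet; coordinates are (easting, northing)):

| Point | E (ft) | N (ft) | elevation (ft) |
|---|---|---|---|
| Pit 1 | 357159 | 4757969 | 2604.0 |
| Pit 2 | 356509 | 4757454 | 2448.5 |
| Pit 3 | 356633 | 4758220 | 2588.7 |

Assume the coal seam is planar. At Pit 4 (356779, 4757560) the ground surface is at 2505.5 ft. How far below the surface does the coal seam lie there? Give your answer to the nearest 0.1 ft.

10.3 ft

Let the plane be z = a·E + b·N + c.
Pit 2−Pit 1: −650a − 515b = −155.5;  Pit 3−Pit 1: −526a + 251b = −15.3.
Solving gives a = 0.108077597, b = 0.165533131.
Then c = 2604 − a·357159 − b·4757969 = −823598.39.
At (356779, 4757560): z_contact = 38559.82 + 787533.80 − 823598.39 = 2495.23 ft.
Depth below ground = 2505.5 − 2495.23 = 10.3 ft.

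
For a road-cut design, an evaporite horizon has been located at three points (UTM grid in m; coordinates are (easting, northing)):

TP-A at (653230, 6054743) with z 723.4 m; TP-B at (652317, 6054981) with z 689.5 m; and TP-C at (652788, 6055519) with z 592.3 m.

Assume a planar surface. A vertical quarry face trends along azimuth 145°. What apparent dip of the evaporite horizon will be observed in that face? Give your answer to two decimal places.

Let the plane be z = a·E + b·N + c.
TP-B−TP-A: −913a + 238b = −33.9;  TP-C−TP-A: −442a + 776b = −131.1.
Solving gives a = −0.00811, b = −0.17357.
Unit vector along 145° is (sin 145°, cos 145°) = (0.5736, -0.8192).
Slope in that direction = a·(0.5736) + b·(-0.8192) = 0.13752.
Apparent dip = arctan|0.13752| = 7.83° (true dip is 9.9°, so apparent ≤ true as expected).

7.83°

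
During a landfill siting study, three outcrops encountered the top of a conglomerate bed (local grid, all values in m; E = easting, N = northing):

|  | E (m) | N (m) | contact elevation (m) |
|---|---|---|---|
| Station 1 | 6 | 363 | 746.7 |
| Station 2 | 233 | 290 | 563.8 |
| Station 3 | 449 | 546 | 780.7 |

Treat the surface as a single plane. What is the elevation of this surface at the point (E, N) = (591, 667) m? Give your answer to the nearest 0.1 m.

866.5 m

Two edge vectors: Station 1→Station 2 = (227, -73, -182.9), Station 1→Station 3 = (443, 183, 34).
Normal n = (Station 1→Station 2) × (Station 1→Station 3) = (30988.7, -88742.7, 73880).
So ∂z/∂E = −n_x/n_z = −0.41945 and ∂z/∂N = −n_y/n_z = 1.20117.
Intercept c from Station 1: 746.7 + 2.52 − 436.03 = 313.19.
At (591, 667): z = −247.9 + 801.2 + 313.19 = 866.5 m.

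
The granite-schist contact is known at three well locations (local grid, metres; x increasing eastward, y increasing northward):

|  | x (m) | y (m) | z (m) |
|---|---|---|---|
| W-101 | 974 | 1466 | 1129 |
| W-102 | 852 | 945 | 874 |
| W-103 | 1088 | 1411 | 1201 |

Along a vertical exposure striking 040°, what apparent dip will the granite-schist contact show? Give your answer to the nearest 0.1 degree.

36.4°

Let the plane be z = a·x + b·y + c.
W-102−W-101: −122a − 521b = −255;  W-103−W-101: 114a − 55b = 72.
Solving gives a = 0.77964, b = 0.30688.
Unit vector along 040° is (sin 40°, cos 40°) = (0.6428, 0.7660).
Slope in that direction = a·(0.6428) + b·(0.7660) = 0.73622.
Apparent dip = arctan|0.73622| = 36.4° (true dip is 40.0°, so apparent ≤ true as expected).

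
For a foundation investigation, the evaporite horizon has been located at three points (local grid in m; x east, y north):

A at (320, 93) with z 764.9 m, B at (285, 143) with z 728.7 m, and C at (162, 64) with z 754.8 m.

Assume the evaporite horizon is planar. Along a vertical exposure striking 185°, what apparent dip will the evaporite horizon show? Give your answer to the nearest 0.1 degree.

Two edge vectors: A→B = (-35, 50, -36.2), A→C = (-158, -29, -10.1).
Normal n = (A→B) × (A→C) = (-1554.8, 5366.1, 8915).
So ∂z/∂x = −n_x/n_z = 0.17440 and ∂z/∂y = −n_y/n_z = −0.60192.
Unit vector along 185° is (sin 185°, cos 185°) = (-0.0872, -0.9962).
Slope in that direction = a·(-0.0872) + b·(-0.9962) = 0.58443.
Apparent dip = arctan|0.58443| = 30.3° (true dip is 32.1°, so apparent ≤ true as expected).

30.3°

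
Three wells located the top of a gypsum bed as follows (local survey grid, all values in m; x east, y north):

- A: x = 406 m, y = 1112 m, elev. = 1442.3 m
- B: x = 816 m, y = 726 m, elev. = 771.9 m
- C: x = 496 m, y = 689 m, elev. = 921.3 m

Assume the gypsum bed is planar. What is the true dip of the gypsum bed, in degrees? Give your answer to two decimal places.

51.45°

Let the plane be z = a·x + b·y + c.
B−A: 410a − 386b = −670.4;  C−A: 90a − 423b = −521.
Solving gives a = −0.59466, b = 1.10516.
Gradient magnitude |∇z| = √(a² + b²) = √(0.35362 + 1.22137) = 1.25498.
True dip = arctan(1.25498) = 51.45°, dipping toward SSE (azimuth ≈ 152°).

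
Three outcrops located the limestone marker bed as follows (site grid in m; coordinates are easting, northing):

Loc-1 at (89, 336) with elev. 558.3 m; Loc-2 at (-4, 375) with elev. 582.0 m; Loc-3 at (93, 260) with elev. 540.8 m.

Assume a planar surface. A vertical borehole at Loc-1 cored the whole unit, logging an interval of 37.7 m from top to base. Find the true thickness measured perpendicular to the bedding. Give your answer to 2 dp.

36.35 m

Two edge vectors: Loc-1→Loc-2 = (-93, 39, 23.7), Loc-1→Loc-3 = (4, -76, -17.5).
Normal n = (Loc-1→Loc-2) × (Loc-1→Loc-3) = (1118.7, -1532.7, 6912).
So ∂z/∂easting = −n_x/n_z = −0.16185 and ∂z/∂northing = −n_y/n_z = 0.22174.
|∇z| = √(a²+b²) = 0.27453, so dip δ = arctan(0.27453) = 15.35°.
True thickness = vertical thickness × cos δ = 37.7 × cos 15.35° = 36.35 m.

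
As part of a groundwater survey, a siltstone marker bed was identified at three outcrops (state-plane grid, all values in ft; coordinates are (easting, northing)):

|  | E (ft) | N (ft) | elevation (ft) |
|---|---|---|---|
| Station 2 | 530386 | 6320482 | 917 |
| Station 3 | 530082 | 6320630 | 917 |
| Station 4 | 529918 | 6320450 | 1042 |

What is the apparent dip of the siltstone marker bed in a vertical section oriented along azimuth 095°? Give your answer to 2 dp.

10.83°

Two edge vectors: Station 2→Station 3 = (-304, 148, 0), Station 2→Station 4 = (-468, -32, 125).
Normal n = (Station 2→Station 3) × (Station 2→Station 4) = (18500, 38000, 78992).
So ∂z/∂E = −n_x/n_z = −0.23420 and ∂z/∂N = −n_y/n_z = −0.48106.
Unit vector along 095° is (sin 95°, cos 95°) = (0.9962, -0.0872).
Slope in that direction = a·(0.9962) + b·(-0.0872) = −0.19138.
Apparent dip = arctan|0.19138| = 10.83° (true dip is 28.1°, so apparent ≤ true as expected).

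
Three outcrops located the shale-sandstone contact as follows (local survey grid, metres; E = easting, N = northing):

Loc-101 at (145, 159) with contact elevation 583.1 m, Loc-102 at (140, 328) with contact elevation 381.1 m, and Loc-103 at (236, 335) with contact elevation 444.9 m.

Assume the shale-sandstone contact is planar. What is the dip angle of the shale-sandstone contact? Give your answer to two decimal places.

54.31°

Let the plane be z = a·E + b·N + c.
Loc-102−Loc-101: −5a + 169b = −202;  Loc-103−Loc-101: 91a + 176b = −138.2.
Solving gives a = 0.75012, b = −1.17307.
Gradient magnitude |∇z| = √(a² + b²) = √(0.56268 + 1.37610) = 1.39240.
True dip = arctan(1.39240) = 54.31°, dipping toward NNW (azimuth ≈ 327°).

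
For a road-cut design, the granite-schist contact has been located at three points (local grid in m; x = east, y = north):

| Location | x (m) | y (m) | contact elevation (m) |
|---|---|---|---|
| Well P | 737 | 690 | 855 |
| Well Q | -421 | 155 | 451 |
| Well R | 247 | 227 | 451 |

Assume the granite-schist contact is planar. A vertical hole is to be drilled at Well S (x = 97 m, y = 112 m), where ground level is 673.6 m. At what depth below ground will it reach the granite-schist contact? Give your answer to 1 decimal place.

Two edge vectors: Well P→Well Q = (-1158, -535, -404), Well P→Well R = (-490, -463, -404).
Normal n = (Well P→Well Q) × (Well P→Well R) = (29088, -269872, 274004).
So ∂z/∂x = −n_x/n_z = −0.10616 and ∂z/∂y = −n_y/n_z = 0.98492.
Intercept c from Well P: 855 + 78.24 − 679.59 = 253.64.
At (97, 112): z_contact = −10.30 + 110.31 + 253.64 = 353.66 m.
Depth below ground = 673.6 − 353.66 = 319.9 m.

319.9 m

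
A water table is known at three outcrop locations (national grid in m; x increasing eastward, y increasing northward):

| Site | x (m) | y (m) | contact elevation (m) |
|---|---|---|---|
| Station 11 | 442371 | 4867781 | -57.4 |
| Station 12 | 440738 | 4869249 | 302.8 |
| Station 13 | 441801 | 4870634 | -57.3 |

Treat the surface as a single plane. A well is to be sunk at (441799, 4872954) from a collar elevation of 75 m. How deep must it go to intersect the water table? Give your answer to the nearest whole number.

256 m

Two edge vectors: Station 11→Station 12 = (-1633, 1468, 360.2), Station 11→Station 13 = (-570, 2853, 0.1).
Normal n = (Station 11→Station 12) × (Station 11→Station 13) = (-1027503.8, -205150.7, -3822189).
So ∂z/∂x = −n_x/n_z = −0.26882601 and ∂z/∂y = −n_y/n_z = −0.05367361.
Intercept c from Station 11: -57.4 + 118920.83 + 261271.40 = 380134.83.
At (441799, 4872954): z_contact = −118767.1 − 261549.1 + 380134.83 = -181.3 m.
Depth below ground = 75 − (-181.3) = 256 m.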